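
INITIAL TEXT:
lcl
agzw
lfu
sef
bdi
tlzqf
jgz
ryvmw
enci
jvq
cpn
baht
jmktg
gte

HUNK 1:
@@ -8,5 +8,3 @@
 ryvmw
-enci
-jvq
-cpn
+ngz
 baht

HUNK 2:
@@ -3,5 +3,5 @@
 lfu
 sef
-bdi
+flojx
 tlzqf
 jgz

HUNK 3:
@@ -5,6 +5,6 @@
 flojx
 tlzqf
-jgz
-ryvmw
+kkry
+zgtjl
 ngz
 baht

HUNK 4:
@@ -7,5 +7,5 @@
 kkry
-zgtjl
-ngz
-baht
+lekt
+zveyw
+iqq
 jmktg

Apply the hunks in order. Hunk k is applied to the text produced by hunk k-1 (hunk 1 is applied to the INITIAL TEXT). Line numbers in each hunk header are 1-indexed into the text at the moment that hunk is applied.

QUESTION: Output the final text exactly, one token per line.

Answer: lcl
agzw
lfu
sef
flojx
tlzqf
kkry
lekt
zveyw
iqq
jmktg
gte

Derivation:
Hunk 1: at line 8 remove [enci,jvq,cpn] add [ngz] -> 12 lines: lcl agzw lfu sef bdi tlzqf jgz ryvmw ngz baht jmktg gte
Hunk 2: at line 3 remove [bdi] add [flojx] -> 12 lines: lcl agzw lfu sef flojx tlzqf jgz ryvmw ngz baht jmktg gte
Hunk 3: at line 5 remove [jgz,ryvmw] add [kkry,zgtjl] -> 12 lines: lcl agzw lfu sef flojx tlzqf kkry zgtjl ngz baht jmktg gte
Hunk 4: at line 7 remove [zgtjl,ngz,baht] add [lekt,zveyw,iqq] -> 12 lines: lcl agzw lfu sef flojx tlzqf kkry lekt zveyw iqq jmktg gte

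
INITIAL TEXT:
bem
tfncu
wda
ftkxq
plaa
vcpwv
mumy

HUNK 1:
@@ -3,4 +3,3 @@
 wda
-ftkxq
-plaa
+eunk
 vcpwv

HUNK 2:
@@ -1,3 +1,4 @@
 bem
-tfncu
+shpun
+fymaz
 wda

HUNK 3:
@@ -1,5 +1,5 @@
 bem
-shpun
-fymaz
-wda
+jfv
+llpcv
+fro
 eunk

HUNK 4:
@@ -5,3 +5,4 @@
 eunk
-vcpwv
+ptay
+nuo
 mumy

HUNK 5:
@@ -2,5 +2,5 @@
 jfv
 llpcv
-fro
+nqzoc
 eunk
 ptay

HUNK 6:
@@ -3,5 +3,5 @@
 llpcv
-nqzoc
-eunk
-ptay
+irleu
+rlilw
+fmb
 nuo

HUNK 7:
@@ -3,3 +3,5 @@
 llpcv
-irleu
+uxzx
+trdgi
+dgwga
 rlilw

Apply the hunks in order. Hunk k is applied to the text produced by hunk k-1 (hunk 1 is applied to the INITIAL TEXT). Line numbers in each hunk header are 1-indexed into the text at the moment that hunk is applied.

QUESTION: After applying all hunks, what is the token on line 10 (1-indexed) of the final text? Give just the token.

Answer: mumy

Derivation:
Hunk 1: at line 3 remove [ftkxq,plaa] add [eunk] -> 6 lines: bem tfncu wda eunk vcpwv mumy
Hunk 2: at line 1 remove [tfncu] add [shpun,fymaz] -> 7 lines: bem shpun fymaz wda eunk vcpwv mumy
Hunk 3: at line 1 remove [shpun,fymaz,wda] add [jfv,llpcv,fro] -> 7 lines: bem jfv llpcv fro eunk vcpwv mumy
Hunk 4: at line 5 remove [vcpwv] add [ptay,nuo] -> 8 lines: bem jfv llpcv fro eunk ptay nuo mumy
Hunk 5: at line 2 remove [fro] add [nqzoc] -> 8 lines: bem jfv llpcv nqzoc eunk ptay nuo mumy
Hunk 6: at line 3 remove [nqzoc,eunk,ptay] add [irleu,rlilw,fmb] -> 8 lines: bem jfv llpcv irleu rlilw fmb nuo mumy
Hunk 7: at line 3 remove [irleu] add [uxzx,trdgi,dgwga] -> 10 lines: bem jfv llpcv uxzx trdgi dgwga rlilw fmb nuo mumy
Final line 10: mumy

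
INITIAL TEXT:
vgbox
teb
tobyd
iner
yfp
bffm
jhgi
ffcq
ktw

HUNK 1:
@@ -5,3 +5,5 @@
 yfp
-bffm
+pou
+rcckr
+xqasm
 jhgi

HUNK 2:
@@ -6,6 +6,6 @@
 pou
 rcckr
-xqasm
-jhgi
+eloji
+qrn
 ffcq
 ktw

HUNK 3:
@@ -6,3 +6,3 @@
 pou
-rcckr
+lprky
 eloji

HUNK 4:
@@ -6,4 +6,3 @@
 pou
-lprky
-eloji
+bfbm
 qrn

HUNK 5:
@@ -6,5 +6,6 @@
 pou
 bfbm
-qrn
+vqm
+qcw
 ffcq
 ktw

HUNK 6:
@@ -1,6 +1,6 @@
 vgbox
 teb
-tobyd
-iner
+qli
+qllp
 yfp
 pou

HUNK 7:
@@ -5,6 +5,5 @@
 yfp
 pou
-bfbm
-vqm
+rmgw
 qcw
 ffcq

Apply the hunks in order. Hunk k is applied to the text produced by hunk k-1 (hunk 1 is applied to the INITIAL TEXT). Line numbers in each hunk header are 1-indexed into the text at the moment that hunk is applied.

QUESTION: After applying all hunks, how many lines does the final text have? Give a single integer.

Answer: 10

Derivation:
Hunk 1: at line 5 remove [bffm] add [pou,rcckr,xqasm] -> 11 lines: vgbox teb tobyd iner yfp pou rcckr xqasm jhgi ffcq ktw
Hunk 2: at line 6 remove [xqasm,jhgi] add [eloji,qrn] -> 11 lines: vgbox teb tobyd iner yfp pou rcckr eloji qrn ffcq ktw
Hunk 3: at line 6 remove [rcckr] add [lprky] -> 11 lines: vgbox teb tobyd iner yfp pou lprky eloji qrn ffcq ktw
Hunk 4: at line 6 remove [lprky,eloji] add [bfbm] -> 10 lines: vgbox teb tobyd iner yfp pou bfbm qrn ffcq ktw
Hunk 5: at line 6 remove [qrn] add [vqm,qcw] -> 11 lines: vgbox teb tobyd iner yfp pou bfbm vqm qcw ffcq ktw
Hunk 6: at line 1 remove [tobyd,iner] add [qli,qllp] -> 11 lines: vgbox teb qli qllp yfp pou bfbm vqm qcw ffcq ktw
Hunk 7: at line 5 remove [bfbm,vqm] add [rmgw] -> 10 lines: vgbox teb qli qllp yfp pou rmgw qcw ffcq ktw
Final line count: 10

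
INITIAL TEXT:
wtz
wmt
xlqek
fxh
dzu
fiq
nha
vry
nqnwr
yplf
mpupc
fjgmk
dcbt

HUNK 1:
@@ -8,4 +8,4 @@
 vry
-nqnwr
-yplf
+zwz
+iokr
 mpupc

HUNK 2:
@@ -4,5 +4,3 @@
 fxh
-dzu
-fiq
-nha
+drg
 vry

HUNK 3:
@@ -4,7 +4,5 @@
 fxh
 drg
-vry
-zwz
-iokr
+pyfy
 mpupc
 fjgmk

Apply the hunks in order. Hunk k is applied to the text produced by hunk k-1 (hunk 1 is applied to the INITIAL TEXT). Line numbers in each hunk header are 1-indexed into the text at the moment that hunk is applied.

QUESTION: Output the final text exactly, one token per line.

Hunk 1: at line 8 remove [nqnwr,yplf] add [zwz,iokr] -> 13 lines: wtz wmt xlqek fxh dzu fiq nha vry zwz iokr mpupc fjgmk dcbt
Hunk 2: at line 4 remove [dzu,fiq,nha] add [drg] -> 11 lines: wtz wmt xlqek fxh drg vry zwz iokr mpupc fjgmk dcbt
Hunk 3: at line 4 remove [vry,zwz,iokr] add [pyfy] -> 9 lines: wtz wmt xlqek fxh drg pyfy mpupc fjgmk dcbt

Answer: wtz
wmt
xlqek
fxh
drg
pyfy
mpupc
fjgmk
dcbt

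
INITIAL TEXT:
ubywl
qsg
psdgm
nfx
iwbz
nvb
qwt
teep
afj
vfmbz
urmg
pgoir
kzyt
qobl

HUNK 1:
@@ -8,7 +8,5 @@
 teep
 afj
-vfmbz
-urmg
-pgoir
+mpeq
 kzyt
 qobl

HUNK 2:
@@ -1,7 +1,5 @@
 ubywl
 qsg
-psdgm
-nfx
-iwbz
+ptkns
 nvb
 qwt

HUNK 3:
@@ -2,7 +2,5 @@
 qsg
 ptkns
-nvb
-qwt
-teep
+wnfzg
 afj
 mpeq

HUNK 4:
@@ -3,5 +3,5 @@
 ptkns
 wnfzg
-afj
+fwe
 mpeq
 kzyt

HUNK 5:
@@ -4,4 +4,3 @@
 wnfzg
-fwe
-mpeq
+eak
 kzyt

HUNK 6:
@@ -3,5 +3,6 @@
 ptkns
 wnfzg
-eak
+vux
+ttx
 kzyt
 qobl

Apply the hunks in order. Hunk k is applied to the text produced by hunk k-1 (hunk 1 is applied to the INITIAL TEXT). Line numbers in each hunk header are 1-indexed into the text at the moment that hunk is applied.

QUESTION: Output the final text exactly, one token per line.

Hunk 1: at line 8 remove [vfmbz,urmg,pgoir] add [mpeq] -> 12 lines: ubywl qsg psdgm nfx iwbz nvb qwt teep afj mpeq kzyt qobl
Hunk 2: at line 1 remove [psdgm,nfx,iwbz] add [ptkns] -> 10 lines: ubywl qsg ptkns nvb qwt teep afj mpeq kzyt qobl
Hunk 3: at line 2 remove [nvb,qwt,teep] add [wnfzg] -> 8 lines: ubywl qsg ptkns wnfzg afj mpeq kzyt qobl
Hunk 4: at line 3 remove [afj] add [fwe] -> 8 lines: ubywl qsg ptkns wnfzg fwe mpeq kzyt qobl
Hunk 5: at line 4 remove [fwe,mpeq] add [eak] -> 7 lines: ubywl qsg ptkns wnfzg eak kzyt qobl
Hunk 6: at line 3 remove [eak] add [vux,ttx] -> 8 lines: ubywl qsg ptkns wnfzg vux ttx kzyt qobl

Answer: ubywl
qsg
ptkns
wnfzg
vux
ttx
kzyt
qobl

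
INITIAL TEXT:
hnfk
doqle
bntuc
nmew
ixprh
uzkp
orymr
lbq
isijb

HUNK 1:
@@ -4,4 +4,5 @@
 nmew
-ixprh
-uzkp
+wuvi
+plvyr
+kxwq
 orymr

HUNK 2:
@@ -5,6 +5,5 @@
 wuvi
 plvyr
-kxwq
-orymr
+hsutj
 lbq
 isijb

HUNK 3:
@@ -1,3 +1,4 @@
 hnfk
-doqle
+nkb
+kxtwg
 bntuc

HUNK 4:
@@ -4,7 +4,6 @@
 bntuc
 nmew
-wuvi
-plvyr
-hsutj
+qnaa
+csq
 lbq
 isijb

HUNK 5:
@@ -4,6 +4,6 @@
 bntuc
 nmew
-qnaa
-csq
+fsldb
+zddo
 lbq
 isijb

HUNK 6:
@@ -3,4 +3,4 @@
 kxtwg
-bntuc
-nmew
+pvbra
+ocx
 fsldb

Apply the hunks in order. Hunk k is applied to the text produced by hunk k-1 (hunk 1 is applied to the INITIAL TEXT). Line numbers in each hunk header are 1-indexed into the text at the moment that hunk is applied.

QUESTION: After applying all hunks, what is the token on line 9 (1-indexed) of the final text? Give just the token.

Hunk 1: at line 4 remove [ixprh,uzkp] add [wuvi,plvyr,kxwq] -> 10 lines: hnfk doqle bntuc nmew wuvi plvyr kxwq orymr lbq isijb
Hunk 2: at line 5 remove [kxwq,orymr] add [hsutj] -> 9 lines: hnfk doqle bntuc nmew wuvi plvyr hsutj lbq isijb
Hunk 3: at line 1 remove [doqle] add [nkb,kxtwg] -> 10 lines: hnfk nkb kxtwg bntuc nmew wuvi plvyr hsutj lbq isijb
Hunk 4: at line 4 remove [wuvi,plvyr,hsutj] add [qnaa,csq] -> 9 lines: hnfk nkb kxtwg bntuc nmew qnaa csq lbq isijb
Hunk 5: at line 4 remove [qnaa,csq] add [fsldb,zddo] -> 9 lines: hnfk nkb kxtwg bntuc nmew fsldb zddo lbq isijb
Hunk 6: at line 3 remove [bntuc,nmew] add [pvbra,ocx] -> 9 lines: hnfk nkb kxtwg pvbra ocx fsldb zddo lbq isijb
Final line 9: isijb

Answer: isijb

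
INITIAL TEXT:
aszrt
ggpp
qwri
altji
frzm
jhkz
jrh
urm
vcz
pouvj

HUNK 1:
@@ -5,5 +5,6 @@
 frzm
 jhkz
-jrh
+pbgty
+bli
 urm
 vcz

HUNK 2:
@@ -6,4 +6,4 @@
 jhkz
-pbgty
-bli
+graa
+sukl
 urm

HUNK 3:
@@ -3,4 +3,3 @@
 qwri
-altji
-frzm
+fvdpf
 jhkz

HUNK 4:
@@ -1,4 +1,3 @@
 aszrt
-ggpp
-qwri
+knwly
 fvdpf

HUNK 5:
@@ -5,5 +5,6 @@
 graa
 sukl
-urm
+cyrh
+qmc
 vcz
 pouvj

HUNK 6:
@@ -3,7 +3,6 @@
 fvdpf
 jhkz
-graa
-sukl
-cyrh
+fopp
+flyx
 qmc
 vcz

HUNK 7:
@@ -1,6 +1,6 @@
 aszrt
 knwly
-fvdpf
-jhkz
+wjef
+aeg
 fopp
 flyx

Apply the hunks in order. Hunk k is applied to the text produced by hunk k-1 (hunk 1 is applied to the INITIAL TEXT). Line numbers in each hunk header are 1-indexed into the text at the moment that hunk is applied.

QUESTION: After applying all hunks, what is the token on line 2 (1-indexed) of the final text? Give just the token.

Hunk 1: at line 5 remove [jrh] add [pbgty,bli] -> 11 lines: aszrt ggpp qwri altji frzm jhkz pbgty bli urm vcz pouvj
Hunk 2: at line 6 remove [pbgty,bli] add [graa,sukl] -> 11 lines: aszrt ggpp qwri altji frzm jhkz graa sukl urm vcz pouvj
Hunk 3: at line 3 remove [altji,frzm] add [fvdpf] -> 10 lines: aszrt ggpp qwri fvdpf jhkz graa sukl urm vcz pouvj
Hunk 4: at line 1 remove [ggpp,qwri] add [knwly] -> 9 lines: aszrt knwly fvdpf jhkz graa sukl urm vcz pouvj
Hunk 5: at line 5 remove [urm] add [cyrh,qmc] -> 10 lines: aszrt knwly fvdpf jhkz graa sukl cyrh qmc vcz pouvj
Hunk 6: at line 3 remove [graa,sukl,cyrh] add [fopp,flyx] -> 9 lines: aszrt knwly fvdpf jhkz fopp flyx qmc vcz pouvj
Hunk 7: at line 1 remove [fvdpf,jhkz] add [wjef,aeg] -> 9 lines: aszrt knwly wjef aeg fopp flyx qmc vcz pouvj
Final line 2: knwly

Answer: knwly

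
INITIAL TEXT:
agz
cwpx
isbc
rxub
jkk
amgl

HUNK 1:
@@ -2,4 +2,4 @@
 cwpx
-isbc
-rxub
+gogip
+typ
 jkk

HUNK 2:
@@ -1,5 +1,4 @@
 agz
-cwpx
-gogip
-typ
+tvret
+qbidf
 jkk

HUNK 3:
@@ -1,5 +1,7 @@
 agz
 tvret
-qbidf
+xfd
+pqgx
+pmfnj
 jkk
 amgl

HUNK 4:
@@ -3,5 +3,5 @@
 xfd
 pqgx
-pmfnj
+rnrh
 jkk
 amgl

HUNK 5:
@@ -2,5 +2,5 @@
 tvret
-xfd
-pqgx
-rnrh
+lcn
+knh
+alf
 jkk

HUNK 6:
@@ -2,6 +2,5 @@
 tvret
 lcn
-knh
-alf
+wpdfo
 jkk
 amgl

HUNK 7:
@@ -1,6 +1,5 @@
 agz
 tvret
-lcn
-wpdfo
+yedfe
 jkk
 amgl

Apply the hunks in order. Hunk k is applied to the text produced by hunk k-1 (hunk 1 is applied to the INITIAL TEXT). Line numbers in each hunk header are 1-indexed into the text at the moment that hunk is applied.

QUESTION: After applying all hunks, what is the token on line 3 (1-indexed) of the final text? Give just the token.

Hunk 1: at line 2 remove [isbc,rxub] add [gogip,typ] -> 6 lines: agz cwpx gogip typ jkk amgl
Hunk 2: at line 1 remove [cwpx,gogip,typ] add [tvret,qbidf] -> 5 lines: agz tvret qbidf jkk amgl
Hunk 3: at line 1 remove [qbidf] add [xfd,pqgx,pmfnj] -> 7 lines: agz tvret xfd pqgx pmfnj jkk amgl
Hunk 4: at line 3 remove [pmfnj] add [rnrh] -> 7 lines: agz tvret xfd pqgx rnrh jkk amgl
Hunk 5: at line 2 remove [xfd,pqgx,rnrh] add [lcn,knh,alf] -> 7 lines: agz tvret lcn knh alf jkk amgl
Hunk 6: at line 2 remove [knh,alf] add [wpdfo] -> 6 lines: agz tvret lcn wpdfo jkk amgl
Hunk 7: at line 1 remove [lcn,wpdfo] add [yedfe] -> 5 lines: agz tvret yedfe jkk amgl
Final line 3: yedfe

Answer: yedfe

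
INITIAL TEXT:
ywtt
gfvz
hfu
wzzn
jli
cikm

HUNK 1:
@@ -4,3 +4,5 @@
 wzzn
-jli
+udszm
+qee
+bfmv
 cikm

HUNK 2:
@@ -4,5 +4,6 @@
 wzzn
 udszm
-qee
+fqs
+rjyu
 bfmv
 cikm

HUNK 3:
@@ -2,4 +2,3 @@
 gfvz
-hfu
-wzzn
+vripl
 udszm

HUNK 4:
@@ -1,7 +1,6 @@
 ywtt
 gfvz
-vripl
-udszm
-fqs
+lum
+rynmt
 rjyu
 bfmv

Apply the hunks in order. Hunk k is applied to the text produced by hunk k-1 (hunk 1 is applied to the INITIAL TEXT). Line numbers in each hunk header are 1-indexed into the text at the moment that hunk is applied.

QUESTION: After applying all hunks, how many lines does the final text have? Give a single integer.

Hunk 1: at line 4 remove [jli] add [udszm,qee,bfmv] -> 8 lines: ywtt gfvz hfu wzzn udszm qee bfmv cikm
Hunk 2: at line 4 remove [qee] add [fqs,rjyu] -> 9 lines: ywtt gfvz hfu wzzn udszm fqs rjyu bfmv cikm
Hunk 3: at line 2 remove [hfu,wzzn] add [vripl] -> 8 lines: ywtt gfvz vripl udszm fqs rjyu bfmv cikm
Hunk 4: at line 1 remove [vripl,udszm,fqs] add [lum,rynmt] -> 7 lines: ywtt gfvz lum rynmt rjyu bfmv cikm
Final line count: 7

Answer: 7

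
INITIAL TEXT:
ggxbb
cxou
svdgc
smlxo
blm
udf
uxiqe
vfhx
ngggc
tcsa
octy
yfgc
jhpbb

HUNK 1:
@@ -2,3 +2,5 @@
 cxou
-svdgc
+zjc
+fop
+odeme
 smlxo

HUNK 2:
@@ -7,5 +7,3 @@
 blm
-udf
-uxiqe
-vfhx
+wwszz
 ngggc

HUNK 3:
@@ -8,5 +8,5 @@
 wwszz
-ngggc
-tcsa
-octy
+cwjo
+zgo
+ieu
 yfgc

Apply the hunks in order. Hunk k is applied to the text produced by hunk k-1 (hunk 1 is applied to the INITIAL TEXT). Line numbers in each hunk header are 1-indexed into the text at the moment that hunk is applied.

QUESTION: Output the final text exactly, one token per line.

Answer: ggxbb
cxou
zjc
fop
odeme
smlxo
blm
wwszz
cwjo
zgo
ieu
yfgc
jhpbb

Derivation:
Hunk 1: at line 2 remove [svdgc] add [zjc,fop,odeme] -> 15 lines: ggxbb cxou zjc fop odeme smlxo blm udf uxiqe vfhx ngggc tcsa octy yfgc jhpbb
Hunk 2: at line 7 remove [udf,uxiqe,vfhx] add [wwszz] -> 13 lines: ggxbb cxou zjc fop odeme smlxo blm wwszz ngggc tcsa octy yfgc jhpbb
Hunk 3: at line 8 remove [ngggc,tcsa,octy] add [cwjo,zgo,ieu] -> 13 lines: ggxbb cxou zjc fop odeme smlxo blm wwszz cwjo zgo ieu yfgc jhpbb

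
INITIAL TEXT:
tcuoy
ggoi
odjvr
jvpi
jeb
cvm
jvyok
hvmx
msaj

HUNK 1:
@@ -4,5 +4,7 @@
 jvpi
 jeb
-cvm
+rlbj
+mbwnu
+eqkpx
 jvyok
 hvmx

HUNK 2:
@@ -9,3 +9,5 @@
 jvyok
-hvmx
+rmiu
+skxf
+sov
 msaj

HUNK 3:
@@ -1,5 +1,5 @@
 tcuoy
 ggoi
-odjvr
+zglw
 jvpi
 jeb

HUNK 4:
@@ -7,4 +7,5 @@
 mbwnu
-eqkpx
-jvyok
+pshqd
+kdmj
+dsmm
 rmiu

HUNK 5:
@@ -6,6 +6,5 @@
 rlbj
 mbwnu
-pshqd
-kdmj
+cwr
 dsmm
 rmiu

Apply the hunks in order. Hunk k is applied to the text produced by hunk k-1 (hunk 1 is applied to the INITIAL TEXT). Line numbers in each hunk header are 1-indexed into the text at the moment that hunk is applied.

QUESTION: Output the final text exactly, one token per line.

Answer: tcuoy
ggoi
zglw
jvpi
jeb
rlbj
mbwnu
cwr
dsmm
rmiu
skxf
sov
msaj

Derivation:
Hunk 1: at line 4 remove [cvm] add [rlbj,mbwnu,eqkpx] -> 11 lines: tcuoy ggoi odjvr jvpi jeb rlbj mbwnu eqkpx jvyok hvmx msaj
Hunk 2: at line 9 remove [hvmx] add [rmiu,skxf,sov] -> 13 lines: tcuoy ggoi odjvr jvpi jeb rlbj mbwnu eqkpx jvyok rmiu skxf sov msaj
Hunk 3: at line 1 remove [odjvr] add [zglw] -> 13 lines: tcuoy ggoi zglw jvpi jeb rlbj mbwnu eqkpx jvyok rmiu skxf sov msaj
Hunk 4: at line 7 remove [eqkpx,jvyok] add [pshqd,kdmj,dsmm] -> 14 lines: tcuoy ggoi zglw jvpi jeb rlbj mbwnu pshqd kdmj dsmm rmiu skxf sov msaj
Hunk 5: at line 6 remove [pshqd,kdmj] add [cwr] -> 13 lines: tcuoy ggoi zglw jvpi jeb rlbj mbwnu cwr dsmm rmiu skxf sov msaj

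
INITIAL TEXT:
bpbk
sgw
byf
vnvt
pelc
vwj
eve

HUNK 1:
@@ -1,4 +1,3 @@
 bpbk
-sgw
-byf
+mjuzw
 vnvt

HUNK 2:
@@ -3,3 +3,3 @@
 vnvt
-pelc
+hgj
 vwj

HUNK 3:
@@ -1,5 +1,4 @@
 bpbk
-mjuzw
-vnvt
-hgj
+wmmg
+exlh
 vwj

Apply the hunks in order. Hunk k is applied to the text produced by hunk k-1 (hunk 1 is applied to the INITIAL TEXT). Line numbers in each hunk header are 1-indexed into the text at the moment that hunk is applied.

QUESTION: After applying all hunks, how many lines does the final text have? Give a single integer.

Answer: 5

Derivation:
Hunk 1: at line 1 remove [sgw,byf] add [mjuzw] -> 6 lines: bpbk mjuzw vnvt pelc vwj eve
Hunk 2: at line 3 remove [pelc] add [hgj] -> 6 lines: bpbk mjuzw vnvt hgj vwj eve
Hunk 3: at line 1 remove [mjuzw,vnvt,hgj] add [wmmg,exlh] -> 5 lines: bpbk wmmg exlh vwj eve
Final line count: 5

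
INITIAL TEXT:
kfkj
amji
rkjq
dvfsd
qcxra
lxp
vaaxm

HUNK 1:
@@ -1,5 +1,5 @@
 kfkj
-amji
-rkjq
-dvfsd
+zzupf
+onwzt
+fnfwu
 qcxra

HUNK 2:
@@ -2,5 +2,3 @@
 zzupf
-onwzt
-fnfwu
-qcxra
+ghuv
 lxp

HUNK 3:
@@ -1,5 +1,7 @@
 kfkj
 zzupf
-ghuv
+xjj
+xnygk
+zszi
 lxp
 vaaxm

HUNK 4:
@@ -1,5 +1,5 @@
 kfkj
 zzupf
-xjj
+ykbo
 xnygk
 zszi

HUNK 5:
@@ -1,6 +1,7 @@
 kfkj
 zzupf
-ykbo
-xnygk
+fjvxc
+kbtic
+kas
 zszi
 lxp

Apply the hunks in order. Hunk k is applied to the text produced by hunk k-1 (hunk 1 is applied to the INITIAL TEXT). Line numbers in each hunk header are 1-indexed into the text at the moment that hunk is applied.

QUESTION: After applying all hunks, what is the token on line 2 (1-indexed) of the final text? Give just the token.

Hunk 1: at line 1 remove [amji,rkjq,dvfsd] add [zzupf,onwzt,fnfwu] -> 7 lines: kfkj zzupf onwzt fnfwu qcxra lxp vaaxm
Hunk 2: at line 2 remove [onwzt,fnfwu,qcxra] add [ghuv] -> 5 lines: kfkj zzupf ghuv lxp vaaxm
Hunk 3: at line 1 remove [ghuv] add [xjj,xnygk,zszi] -> 7 lines: kfkj zzupf xjj xnygk zszi lxp vaaxm
Hunk 4: at line 1 remove [xjj] add [ykbo] -> 7 lines: kfkj zzupf ykbo xnygk zszi lxp vaaxm
Hunk 5: at line 1 remove [ykbo,xnygk] add [fjvxc,kbtic,kas] -> 8 lines: kfkj zzupf fjvxc kbtic kas zszi lxp vaaxm
Final line 2: zzupf

Answer: zzupf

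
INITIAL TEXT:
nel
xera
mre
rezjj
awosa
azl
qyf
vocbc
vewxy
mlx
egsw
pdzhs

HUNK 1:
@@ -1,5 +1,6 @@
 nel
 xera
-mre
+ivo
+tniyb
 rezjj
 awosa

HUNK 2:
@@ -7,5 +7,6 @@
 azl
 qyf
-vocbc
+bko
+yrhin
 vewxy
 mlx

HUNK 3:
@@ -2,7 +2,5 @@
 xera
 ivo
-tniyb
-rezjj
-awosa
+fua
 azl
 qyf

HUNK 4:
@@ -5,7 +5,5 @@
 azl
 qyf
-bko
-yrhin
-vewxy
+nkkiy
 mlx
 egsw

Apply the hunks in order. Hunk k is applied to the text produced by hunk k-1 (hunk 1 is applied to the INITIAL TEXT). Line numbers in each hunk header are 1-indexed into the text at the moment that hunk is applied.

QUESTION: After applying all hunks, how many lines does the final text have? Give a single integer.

Hunk 1: at line 1 remove [mre] add [ivo,tniyb] -> 13 lines: nel xera ivo tniyb rezjj awosa azl qyf vocbc vewxy mlx egsw pdzhs
Hunk 2: at line 7 remove [vocbc] add [bko,yrhin] -> 14 lines: nel xera ivo tniyb rezjj awosa azl qyf bko yrhin vewxy mlx egsw pdzhs
Hunk 3: at line 2 remove [tniyb,rezjj,awosa] add [fua] -> 12 lines: nel xera ivo fua azl qyf bko yrhin vewxy mlx egsw pdzhs
Hunk 4: at line 5 remove [bko,yrhin,vewxy] add [nkkiy] -> 10 lines: nel xera ivo fua azl qyf nkkiy mlx egsw pdzhs
Final line count: 10

Answer: 10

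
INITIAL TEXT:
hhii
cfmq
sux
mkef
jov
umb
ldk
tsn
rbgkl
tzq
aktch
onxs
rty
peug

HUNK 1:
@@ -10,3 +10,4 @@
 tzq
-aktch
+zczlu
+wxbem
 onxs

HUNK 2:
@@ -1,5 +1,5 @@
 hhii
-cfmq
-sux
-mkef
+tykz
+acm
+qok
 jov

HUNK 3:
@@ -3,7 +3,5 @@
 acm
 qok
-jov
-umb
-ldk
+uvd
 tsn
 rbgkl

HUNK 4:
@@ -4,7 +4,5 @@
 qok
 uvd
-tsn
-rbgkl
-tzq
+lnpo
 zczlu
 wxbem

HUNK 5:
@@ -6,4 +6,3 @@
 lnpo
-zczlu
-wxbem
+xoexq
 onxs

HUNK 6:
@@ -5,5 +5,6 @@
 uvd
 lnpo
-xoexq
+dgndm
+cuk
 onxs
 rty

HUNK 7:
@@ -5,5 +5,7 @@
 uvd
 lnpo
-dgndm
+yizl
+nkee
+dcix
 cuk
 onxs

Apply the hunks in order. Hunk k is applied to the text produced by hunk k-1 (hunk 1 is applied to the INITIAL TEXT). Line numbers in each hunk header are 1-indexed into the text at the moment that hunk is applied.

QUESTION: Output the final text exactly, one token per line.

Answer: hhii
tykz
acm
qok
uvd
lnpo
yizl
nkee
dcix
cuk
onxs
rty
peug

Derivation:
Hunk 1: at line 10 remove [aktch] add [zczlu,wxbem] -> 15 lines: hhii cfmq sux mkef jov umb ldk tsn rbgkl tzq zczlu wxbem onxs rty peug
Hunk 2: at line 1 remove [cfmq,sux,mkef] add [tykz,acm,qok] -> 15 lines: hhii tykz acm qok jov umb ldk tsn rbgkl tzq zczlu wxbem onxs rty peug
Hunk 3: at line 3 remove [jov,umb,ldk] add [uvd] -> 13 lines: hhii tykz acm qok uvd tsn rbgkl tzq zczlu wxbem onxs rty peug
Hunk 4: at line 4 remove [tsn,rbgkl,tzq] add [lnpo] -> 11 lines: hhii tykz acm qok uvd lnpo zczlu wxbem onxs rty peug
Hunk 5: at line 6 remove [zczlu,wxbem] add [xoexq] -> 10 lines: hhii tykz acm qok uvd lnpo xoexq onxs rty peug
Hunk 6: at line 5 remove [xoexq] add [dgndm,cuk] -> 11 lines: hhii tykz acm qok uvd lnpo dgndm cuk onxs rty peug
Hunk 7: at line 5 remove [dgndm] add [yizl,nkee,dcix] -> 13 lines: hhii tykz acm qok uvd lnpo yizl nkee dcix cuk onxs rty peug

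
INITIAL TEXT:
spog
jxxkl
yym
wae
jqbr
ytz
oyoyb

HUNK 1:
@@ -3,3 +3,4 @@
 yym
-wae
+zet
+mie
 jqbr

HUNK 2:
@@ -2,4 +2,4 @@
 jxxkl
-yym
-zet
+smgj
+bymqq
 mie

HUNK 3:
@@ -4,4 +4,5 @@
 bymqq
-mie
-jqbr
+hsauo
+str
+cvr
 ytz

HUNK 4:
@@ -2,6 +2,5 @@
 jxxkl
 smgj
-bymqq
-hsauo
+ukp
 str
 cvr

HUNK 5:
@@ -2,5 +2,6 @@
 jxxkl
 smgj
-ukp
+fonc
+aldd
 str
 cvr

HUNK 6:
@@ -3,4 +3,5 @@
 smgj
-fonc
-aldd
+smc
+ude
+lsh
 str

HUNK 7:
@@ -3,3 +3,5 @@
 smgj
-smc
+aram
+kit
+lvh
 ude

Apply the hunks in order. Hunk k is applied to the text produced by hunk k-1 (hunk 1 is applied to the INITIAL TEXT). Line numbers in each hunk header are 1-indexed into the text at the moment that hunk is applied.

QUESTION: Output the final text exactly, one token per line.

Answer: spog
jxxkl
smgj
aram
kit
lvh
ude
lsh
str
cvr
ytz
oyoyb

Derivation:
Hunk 1: at line 3 remove [wae] add [zet,mie] -> 8 lines: spog jxxkl yym zet mie jqbr ytz oyoyb
Hunk 2: at line 2 remove [yym,zet] add [smgj,bymqq] -> 8 lines: spog jxxkl smgj bymqq mie jqbr ytz oyoyb
Hunk 3: at line 4 remove [mie,jqbr] add [hsauo,str,cvr] -> 9 lines: spog jxxkl smgj bymqq hsauo str cvr ytz oyoyb
Hunk 4: at line 2 remove [bymqq,hsauo] add [ukp] -> 8 lines: spog jxxkl smgj ukp str cvr ytz oyoyb
Hunk 5: at line 2 remove [ukp] add [fonc,aldd] -> 9 lines: spog jxxkl smgj fonc aldd str cvr ytz oyoyb
Hunk 6: at line 3 remove [fonc,aldd] add [smc,ude,lsh] -> 10 lines: spog jxxkl smgj smc ude lsh str cvr ytz oyoyb
Hunk 7: at line 3 remove [smc] add [aram,kit,lvh] -> 12 lines: spog jxxkl smgj aram kit lvh ude lsh str cvr ytz oyoyb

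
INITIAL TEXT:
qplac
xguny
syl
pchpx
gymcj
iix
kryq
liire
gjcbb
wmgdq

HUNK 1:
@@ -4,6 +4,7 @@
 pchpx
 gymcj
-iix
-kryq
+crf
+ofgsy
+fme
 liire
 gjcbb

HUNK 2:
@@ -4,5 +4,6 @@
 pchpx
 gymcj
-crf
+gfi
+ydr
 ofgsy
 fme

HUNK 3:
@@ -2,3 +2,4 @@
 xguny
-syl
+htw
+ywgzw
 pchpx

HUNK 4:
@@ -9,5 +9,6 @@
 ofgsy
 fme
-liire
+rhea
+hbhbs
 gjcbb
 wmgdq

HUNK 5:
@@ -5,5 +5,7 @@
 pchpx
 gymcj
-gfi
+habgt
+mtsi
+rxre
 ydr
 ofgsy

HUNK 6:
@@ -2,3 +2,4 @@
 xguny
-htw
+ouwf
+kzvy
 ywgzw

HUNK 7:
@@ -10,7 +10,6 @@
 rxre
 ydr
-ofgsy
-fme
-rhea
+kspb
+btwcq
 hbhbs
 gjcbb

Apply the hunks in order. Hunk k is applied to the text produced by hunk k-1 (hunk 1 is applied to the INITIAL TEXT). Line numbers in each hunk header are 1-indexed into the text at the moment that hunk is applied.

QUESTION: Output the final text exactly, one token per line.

Hunk 1: at line 4 remove [iix,kryq] add [crf,ofgsy,fme] -> 11 lines: qplac xguny syl pchpx gymcj crf ofgsy fme liire gjcbb wmgdq
Hunk 2: at line 4 remove [crf] add [gfi,ydr] -> 12 lines: qplac xguny syl pchpx gymcj gfi ydr ofgsy fme liire gjcbb wmgdq
Hunk 3: at line 2 remove [syl] add [htw,ywgzw] -> 13 lines: qplac xguny htw ywgzw pchpx gymcj gfi ydr ofgsy fme liire gjcbb wmgdq
Hunk 4: at line 9 remove [liire] add [rhea,hbhbs] -> 14 lines: qplac xguny htw ywgzw pchpx gymcj gfi ydr ofgsy fme rhea hbhbs gjcbb wmgdq
Hunk 5: at line 5 remove [gfi] add [habgt,mtsi,rxre] -> 16 lines: qplac xguny htw ywgzw pchpx gymcj habgt mtsi rxre ydr ofgsy fme rhea hbhbs gjcbb wmgdq
Hunk 6: at line 2 remove [htw] add [ouwf,kzvy] -> 17 lines: qplac xguny ouwf kzvy ywgzw pchpx gymcj habgt mtsi rxre ydr ofgsy fme rhea hbhbs gjcbb wmgdq
Hunk 7: at line 10 remove [ofgsy,fme,rhea] add [kspb,btwcq] -> 16 lines: qplac xguny ouwf kzvy ywgzw pchpx gymcj habgt mtsi rxre ydr kspb btwcq hbhbs gjcbb wmgdq

Answer: qplac
xguny
ouwf
kzvy
ywgzw
pchpx
gymcj
habgt
mtsi
rxre
ydr
kspb
btwcq
hbhbs
gjcbb
wmgdq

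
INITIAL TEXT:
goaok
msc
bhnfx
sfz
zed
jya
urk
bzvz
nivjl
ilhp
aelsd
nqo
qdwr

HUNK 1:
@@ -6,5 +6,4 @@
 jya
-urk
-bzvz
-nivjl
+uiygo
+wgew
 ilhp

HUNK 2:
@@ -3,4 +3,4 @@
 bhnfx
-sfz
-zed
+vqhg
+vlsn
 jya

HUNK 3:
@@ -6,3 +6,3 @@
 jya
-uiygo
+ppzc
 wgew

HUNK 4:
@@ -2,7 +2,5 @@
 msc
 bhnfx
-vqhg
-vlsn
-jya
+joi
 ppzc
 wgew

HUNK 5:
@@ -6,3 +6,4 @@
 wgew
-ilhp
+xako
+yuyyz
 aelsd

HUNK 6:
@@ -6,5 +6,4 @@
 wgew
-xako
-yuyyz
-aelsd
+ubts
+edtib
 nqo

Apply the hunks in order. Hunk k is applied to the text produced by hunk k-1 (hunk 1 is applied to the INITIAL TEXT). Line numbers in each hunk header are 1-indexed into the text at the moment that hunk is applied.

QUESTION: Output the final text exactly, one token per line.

Answer: goaok
msc
bhnfx
joi
ppzc
wgew
ubts
edtib
nqo
qdwr

Derivation:
Hunk 1: at line 6 remove [urk,bzvz,nivjl] add [uiygo,wgew] -> 12 lines: goaok msc bhnfx sfz zed jya uiygo wgew ilhp aelsd nqo qdwr
Hunk 2: at line 3 remove [sfz,zed] add [vqhg,vlsn] -> 12 lines: goaok msc bhnfx vqhg vlsn jya uiygo wgew ilhp aelsd nqo qdwr
Hunk 3: at line 6 remove [uiygo] add [ppzc] -> 12 lines: goaok msc bhnfx vqhg vlsn jya ppzc wgew ilhp aelsd nqo qdwr
Hunk 4: at line 2 remove [vqhg,vlsn,jya] add [joi] -> 10 lines: goaok msc bhnfx joi ppzc wgew ilhp aelsd nqo qdwr
Hunk 5: at line 6 remove [ilhp] add [xako,yuyyz] -> 11 lines: goaok msc bhnfx joi ppzc wgew xako yuyyz aelsd nqo qdwr
Hunk 6: at line 6 remove [xako,yuyyz,aelsd] add [ubts,edtib] -> 10 lines: goaok msc bhnfx joi ppzc wgew ubts edtib nqo qdwr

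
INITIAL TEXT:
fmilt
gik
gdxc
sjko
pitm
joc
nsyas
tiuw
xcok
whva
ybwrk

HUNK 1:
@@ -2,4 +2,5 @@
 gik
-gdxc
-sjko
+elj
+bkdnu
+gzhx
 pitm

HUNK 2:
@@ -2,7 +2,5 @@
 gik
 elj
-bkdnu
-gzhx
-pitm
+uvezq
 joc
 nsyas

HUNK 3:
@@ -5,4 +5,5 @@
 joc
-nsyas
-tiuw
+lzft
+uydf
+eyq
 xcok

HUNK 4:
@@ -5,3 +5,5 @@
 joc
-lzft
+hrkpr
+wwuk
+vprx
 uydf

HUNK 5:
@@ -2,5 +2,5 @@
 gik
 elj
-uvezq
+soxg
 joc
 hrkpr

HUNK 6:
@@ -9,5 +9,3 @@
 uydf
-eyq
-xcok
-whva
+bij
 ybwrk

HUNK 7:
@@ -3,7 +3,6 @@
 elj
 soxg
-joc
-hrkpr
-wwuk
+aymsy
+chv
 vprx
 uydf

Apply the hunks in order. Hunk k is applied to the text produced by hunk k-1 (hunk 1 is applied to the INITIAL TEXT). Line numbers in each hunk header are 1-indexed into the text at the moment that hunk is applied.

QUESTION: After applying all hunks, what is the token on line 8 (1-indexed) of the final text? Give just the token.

Answer: uydf

Derivation:
Hunk 1: at line 2 remove [gdxc,sjko] add [elj,bkdnu,gzhx] -> 12 lines: fmilt gik elj bkdnu gzhx pitm joc nsyas tiuw xcok whva ybwrk
Hunk 2: at line 2 remove [bkdnu,gzhx,pitm] add [uvezq] -> 10 lines: fmilt gik elj uvezq joc nsyas tiuw xcok whva ybwrk
Hunk 3: at line 5 remove [nsyas,tiuw] add [lzft,uydf,eyq] -> 11 lines: fmilt gik elj uvezq joc lzft uydf eyq xcok whva ybwrk
Hunk 4: at line 5 remove [lzft] add [hrkpr,wwuk,vprx] -> 13 lines: fmilt gik elj uvezq joc hrkpr wwuk vprx uydf eyq xcok whva ybwrk
Hunk 5: at line 2 remove [uvezq] add [soxg] -> 13 lines: fmilt gik elj soxg joc hrkpr wwuk vprx uydf eyq xcok whva ybwrk
Hunk 6: at line 9 remove [eyq,xcok,whva] add [bij] -> 11 lines: fmilt gik elj soxg joc hrkpr wwuk vprx uydf bij ybwrk
Hunk 7: at line 3 remove [joc,hrkpr,wwuk] add [aymsy,chv] -> 10 lines: fmilt gik elj soxg aymsy chv vprx uydf bij ybwrk
Final line 8: uydf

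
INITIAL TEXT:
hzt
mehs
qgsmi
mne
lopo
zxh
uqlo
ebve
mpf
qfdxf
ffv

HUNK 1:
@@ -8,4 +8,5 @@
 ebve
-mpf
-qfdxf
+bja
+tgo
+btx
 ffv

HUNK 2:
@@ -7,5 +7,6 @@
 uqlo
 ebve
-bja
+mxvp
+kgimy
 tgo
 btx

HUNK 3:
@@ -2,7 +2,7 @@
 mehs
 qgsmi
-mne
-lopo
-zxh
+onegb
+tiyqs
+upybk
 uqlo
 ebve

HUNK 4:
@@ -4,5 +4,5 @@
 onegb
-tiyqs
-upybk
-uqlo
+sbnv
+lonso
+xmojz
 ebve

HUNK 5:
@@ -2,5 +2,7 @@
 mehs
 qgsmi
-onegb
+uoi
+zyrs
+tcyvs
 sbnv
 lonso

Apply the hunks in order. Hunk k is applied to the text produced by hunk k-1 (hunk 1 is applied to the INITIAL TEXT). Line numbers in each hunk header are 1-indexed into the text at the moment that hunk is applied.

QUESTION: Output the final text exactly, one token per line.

Answer: hzt
mehs
qgsmi
uoi
zyrs
tcyvs
sbnv
lonso
xmojz
ebve
mxvp
kgimy
tgo
btx
ffv

Derivation:
Hunk 1: at line 8 remove [mpf,qfdxf] add [bja,tgo,btx] -> 12 lines: hzt mehs qgsmi mne lopo zxh uqlo ebve bja tgo btx ffv
Hunk 2: at line 7 remove [bja] add [mxvp,kgimy] -> 13 lines: hzt mehs qgsmi mne lopo zxh uqlo ebve mxvp kgimy tgo btx ffv
Hunk 3: at line 2 remove [mne,lopo,zxh] add [onegb,tiyqs,upybk] -> 13 lines: hzt mehs qgsmi onegb tiyqs upybk uqlo ebve mxvp kgimy tgo btx ffv
Hunk 4: at line 4 remove [tiyqs,upybk,uqlo] add [sbnv,lonso,xmojz] -> 13 lines: hzt mehs qgsmi onegb sbnv lonso xmojz ebve mxvp kgimy tgo btx ffv
Hunk 5: at line 2 remove [onegb] add [uoi,zyrs,tcyvs] -> 15 lines: hzt mehs qgsmi uoi zyrs tcyvs sbnv lonso xmojz ebve mxvp kgimy tgo btx ffv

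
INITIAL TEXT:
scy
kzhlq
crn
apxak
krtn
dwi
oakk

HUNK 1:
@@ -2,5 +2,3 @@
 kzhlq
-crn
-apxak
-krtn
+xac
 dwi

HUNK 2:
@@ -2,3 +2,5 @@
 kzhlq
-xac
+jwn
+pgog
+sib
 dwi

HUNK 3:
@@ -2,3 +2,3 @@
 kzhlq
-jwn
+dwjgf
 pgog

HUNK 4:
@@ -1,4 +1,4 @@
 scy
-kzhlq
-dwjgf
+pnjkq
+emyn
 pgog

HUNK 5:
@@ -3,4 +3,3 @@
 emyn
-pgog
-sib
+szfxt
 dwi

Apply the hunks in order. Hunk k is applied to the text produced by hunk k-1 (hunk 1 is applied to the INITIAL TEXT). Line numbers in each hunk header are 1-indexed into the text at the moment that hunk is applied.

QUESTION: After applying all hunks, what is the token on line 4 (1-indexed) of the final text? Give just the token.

Answer: szfxt

Derivation:
Hunk 1: at line 2 remove [crn,apxak,krtn] add [xac] -> 5 lines: scy kzhlq xac dwi oakk
Hunk 2: at line 2 remove [xac] add [jwn,pgog,sib] -> 7 lines: scy kzhlq jwn pgog sib dwi oakk
Hunk 3: at line 2 remove [jwn] add [dwjgf] -> 7 lines: scy kzhlq dwjgf pgog sib dwi oakk
Hunk 4: at line 1 remove [kzhlq,dwjgf] add [pnjkq,emyn] -> 7 lines: scy pnjkq emyn pgog sib dwi oakk
Hunk 5: at line 3 remove [pgog,sib] add [szfxt] -> 6 lines: scy pnjkq emyn szfxt dwi oakk
Final line 4: szfxt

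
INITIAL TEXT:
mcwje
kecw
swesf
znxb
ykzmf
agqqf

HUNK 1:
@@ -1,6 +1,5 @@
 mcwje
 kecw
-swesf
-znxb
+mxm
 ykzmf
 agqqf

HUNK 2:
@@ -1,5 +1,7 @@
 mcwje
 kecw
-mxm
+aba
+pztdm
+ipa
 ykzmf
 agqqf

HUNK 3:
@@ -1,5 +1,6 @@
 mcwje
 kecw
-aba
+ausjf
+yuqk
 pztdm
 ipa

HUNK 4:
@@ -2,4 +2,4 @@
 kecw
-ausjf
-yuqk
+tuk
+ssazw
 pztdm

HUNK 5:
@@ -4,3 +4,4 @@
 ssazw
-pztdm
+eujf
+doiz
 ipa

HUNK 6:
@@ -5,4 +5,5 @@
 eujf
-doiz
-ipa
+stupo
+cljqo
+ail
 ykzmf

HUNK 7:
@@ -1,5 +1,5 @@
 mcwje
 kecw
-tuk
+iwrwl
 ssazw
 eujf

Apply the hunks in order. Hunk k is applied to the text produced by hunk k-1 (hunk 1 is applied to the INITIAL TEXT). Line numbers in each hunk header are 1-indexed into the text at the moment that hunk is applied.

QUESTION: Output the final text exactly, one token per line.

Hunk 1: at line 1 remove [swesf,znxb] add [mxm] -> 5 lines: mcwje kecw mxm ykzmf agqqf
Hunk 2: at line 1 remove [mxm] add [aba,pztdm,ipa] -> 7 lines: mcwje kecw aba pztdm ipa ykzmf agqqf
Hunk 3: at line 1 remove [aba] add [ausjf,yuqk] -> 8 lines: mcwje kecw ausjf yuqk pztdm ipa ykzmf agqqf
Hunk 4: at line 2 remove [ausjf,yuqk] add [tuk,ssazw] -> 8 lines: mcwje kecw tuk ssazw pztdm ipa ykzmf agqqf
Hunk 5: at line 4 remove [pztdm] add [eujf,doiz] -> 9 lines: mcwje kecw tuk ssazw eujf doiz ipa ykzmf agqqf
Hunk 6: at line 5 remove [doiz,ipa] add [stupo,cljqo,ail] -> 10 lines: mcwje kecw tuk ssazw eujf stupo cljqo ail ykzmf agqqf
Hunk 7: at line 1 remove [tuk] add [iwrwl] -> 10 lines: mcwje kecw iwrwl ssazw eujf stupo cljqo ail ykzmf agqqf

Answer: mcwje
kecw
iwrwl
ssazw
eujf
stupo
cljqo
ail
ykzmf
agqqf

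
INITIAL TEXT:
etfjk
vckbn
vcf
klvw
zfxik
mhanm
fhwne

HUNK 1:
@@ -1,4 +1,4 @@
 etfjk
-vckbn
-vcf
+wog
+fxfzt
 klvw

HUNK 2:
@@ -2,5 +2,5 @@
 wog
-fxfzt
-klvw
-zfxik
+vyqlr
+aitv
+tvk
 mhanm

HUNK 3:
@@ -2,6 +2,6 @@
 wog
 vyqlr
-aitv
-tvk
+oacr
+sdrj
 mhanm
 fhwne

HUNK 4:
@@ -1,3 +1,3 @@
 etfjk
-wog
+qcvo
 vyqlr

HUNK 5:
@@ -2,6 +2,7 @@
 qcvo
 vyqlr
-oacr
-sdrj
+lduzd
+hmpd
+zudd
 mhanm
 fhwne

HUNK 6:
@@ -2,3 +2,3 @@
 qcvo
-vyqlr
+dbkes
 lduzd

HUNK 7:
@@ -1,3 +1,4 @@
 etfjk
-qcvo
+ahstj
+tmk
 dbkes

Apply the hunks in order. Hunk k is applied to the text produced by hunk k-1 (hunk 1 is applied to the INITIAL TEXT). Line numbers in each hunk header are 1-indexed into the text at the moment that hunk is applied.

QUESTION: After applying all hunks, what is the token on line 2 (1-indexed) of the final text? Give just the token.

Answer: ahstj

Derivation:
Hunk 1: at line 1 remove [vckbn,vcf] add [wog,fxfzt] -> 7 lines: etfjk wog fxfzt klvw zfxik mhanm fhwne
Hunk 2: at line 2 remove [fxfzt,klvw,zfxik] add [vyqlr,aitv,tvk] -> 7 lines: etfjk wog vyqlr aitv tvk mhanm fhwne
Hunk 3: at line 2 remove [aitv,tvk] add [oacr,sdrj] -> 7 lines: etfjk wog vyqlr oacr sdrj mhanm fhwne
Hunk 4: at line 1 remove [wog] add [qcvo] -> 7 lines: etfjk qcvo vyqlr oacr sdrj mhanm fhwne
Hunk 5: at line 2 remove [oacr,sdrj] add [lduzd,hmpd,zudd] -> 8 lines: etfjk qcvo vyqlr lduzd hmpd zudd mhanm fhwne
Hunk 6: at line 2 remove [vyqlr] add [dbkes] -> 8 lines: etfjk qcvo dbkes lduzd hmpd zudd mhanm fhwne
Hunk 7: at line 1 remove [qcvo] add [ahstj,tmk] -> 9 lines: etfjk ahstj tmk dbkes lduzd hmpd zudd mhanm fhwne
Final line 2: ahstj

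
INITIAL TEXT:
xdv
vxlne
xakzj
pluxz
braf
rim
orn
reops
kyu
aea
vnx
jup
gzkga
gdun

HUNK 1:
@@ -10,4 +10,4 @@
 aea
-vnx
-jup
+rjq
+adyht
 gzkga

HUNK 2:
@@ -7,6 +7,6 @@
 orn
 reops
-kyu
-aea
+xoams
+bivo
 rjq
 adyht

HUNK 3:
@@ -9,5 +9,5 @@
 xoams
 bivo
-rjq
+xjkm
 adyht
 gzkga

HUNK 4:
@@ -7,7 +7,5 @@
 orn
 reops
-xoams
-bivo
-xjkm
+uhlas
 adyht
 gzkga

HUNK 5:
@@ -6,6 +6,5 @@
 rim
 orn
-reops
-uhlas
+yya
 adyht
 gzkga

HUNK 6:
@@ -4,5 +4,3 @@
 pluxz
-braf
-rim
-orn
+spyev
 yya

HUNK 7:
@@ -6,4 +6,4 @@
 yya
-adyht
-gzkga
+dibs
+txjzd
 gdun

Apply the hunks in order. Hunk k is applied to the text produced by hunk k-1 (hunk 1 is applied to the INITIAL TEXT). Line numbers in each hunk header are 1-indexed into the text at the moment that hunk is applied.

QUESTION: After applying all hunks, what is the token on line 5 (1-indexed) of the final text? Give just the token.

Answer: spyev

Derivation:
Hunk 1: at line 10 remove [vnx,jup] add [rjq,adyht] -> 14 lines: xdv vxlne xakzj pluxz braf rim orn reops kyu aea rjq adyht gzkga gdun
Hunk 2: at line 7 remove [kyu,aea] add [xoams,bivo] -> 14 lines: xdv vxlne xakzj pluxz braf rim orn reops xoams bivo rjq adyht gzkga gdun
Hunk 3: at line 9 remove [rjq] add [xjkm] -> 14 lines: xdv vxlne xakzj pluxz braf rim orn reops xoams bivo xjkm adyht gzkga gdun
Hunk 4: at line 7 remove [xoams,bivo,xjkm] add [uhlas] -> 12 lines: xdv vxlne xakzj pluxz braf rim orn reops uhlas adyht gzkga gdun
Hunk 5: at line 6 remove [reops,uhlas] add [yya] -> 11 lines: xdv vxlne xakzj pluxz braf rim orn yya adyht gzkga gdun
Hunk 6: at line 4 remove [braf,rim,orn] add [spyev] -> 9 lines: xdv vxlne xakzj pluxz spyev yya adyht gzkga gdun
Hunk 7: at line 6 remove [adyht,gzkga] add [dibs,txjzd] -> 9 lines: xdv vxlne xakzj pluxz spyev yya dibs txjzd gdun
Final line 5: spyev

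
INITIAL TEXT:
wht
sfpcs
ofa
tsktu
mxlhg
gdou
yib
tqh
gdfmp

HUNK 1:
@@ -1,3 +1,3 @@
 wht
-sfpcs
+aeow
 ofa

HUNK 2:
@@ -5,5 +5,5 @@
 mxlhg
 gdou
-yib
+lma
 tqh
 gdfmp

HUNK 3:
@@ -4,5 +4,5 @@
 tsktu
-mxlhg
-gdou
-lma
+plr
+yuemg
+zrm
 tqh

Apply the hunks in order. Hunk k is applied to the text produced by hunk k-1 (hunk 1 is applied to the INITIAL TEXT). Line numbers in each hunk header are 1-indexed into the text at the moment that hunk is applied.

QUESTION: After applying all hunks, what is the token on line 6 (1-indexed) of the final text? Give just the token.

Hunk 1: at line 1 remove [sfpcs] add [aeow] -> 9 lines: wht aeow ofa tsktu mxlhg gdou yib tqh gdfmp
Hunk 2: at line 5 remove [yib] add [lma] -> 9 lines: wht aeow ofa tsktu mxlhg gdou lma tqh gdfmp
Hunk 3: at line 4 remove [mxlhg,gdou,lma] add [plr,yuemg,zrm] -> 9 lines: wht aeow ofa tsktu plr yuemg zrm tqh gdfmp
Final line 6: yuemg

Answer: yuemg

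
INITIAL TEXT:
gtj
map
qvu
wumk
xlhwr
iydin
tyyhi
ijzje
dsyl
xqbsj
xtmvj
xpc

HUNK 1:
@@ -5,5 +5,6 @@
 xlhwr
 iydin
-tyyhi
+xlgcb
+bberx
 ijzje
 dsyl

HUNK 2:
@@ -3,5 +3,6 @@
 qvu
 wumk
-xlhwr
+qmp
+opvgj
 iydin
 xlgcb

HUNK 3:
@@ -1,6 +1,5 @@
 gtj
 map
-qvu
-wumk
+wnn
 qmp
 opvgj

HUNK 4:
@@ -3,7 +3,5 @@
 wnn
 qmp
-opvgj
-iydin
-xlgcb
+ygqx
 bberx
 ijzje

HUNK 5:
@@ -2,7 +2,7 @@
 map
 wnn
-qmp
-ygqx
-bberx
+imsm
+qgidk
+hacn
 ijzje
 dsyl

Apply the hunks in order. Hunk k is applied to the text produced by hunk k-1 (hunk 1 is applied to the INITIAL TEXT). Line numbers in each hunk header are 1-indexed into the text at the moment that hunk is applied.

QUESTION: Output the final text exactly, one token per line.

Answer: gtj
map
wnn
imsm
qgidk
hacn
ijzje
dsyl
xqbsj
xtmvj
xpc

Derivation:
Hunk 1: at line 5 remove [tyyhi] add [xlgcb,bberx] -> 13 lines: gtj map qvu wumk xlhwr iydin xlgcb bberx ijzje dsyl xqbsj xtmvj xpc
Hunk 2: at line 3 remove [xlhwr] add [qmp,opvgj] -> 14 lines: gtj map qvu wumk qmp opvgj iydin xlgcb bberx ijzje dsyl xqbsj xtmvj xpc
Hunk 3: at line 1 remove [qvu,wumk] add [wnn] -> 13 lines: gtj map wnn qmp opvgj iydin xlgcb bberx ijzje dsyl xqbsj xtmvj xpc
Hunk 4: at line 3 remove [opvgj,iydin,xlgcb] add [ygqx] -> 11 lines: gtj map wnn qmp ygqx bberx ijzje dsyl xqbsj xtmvj xpc
Hunk 5: at line 2 remove [qmp,ygqx,bberx] add [imsm,qgidk,hacn] -> 11 lines: gtj map wnn imsm qgidk hacn ijzje dsyl xqbsj xtmvj xpc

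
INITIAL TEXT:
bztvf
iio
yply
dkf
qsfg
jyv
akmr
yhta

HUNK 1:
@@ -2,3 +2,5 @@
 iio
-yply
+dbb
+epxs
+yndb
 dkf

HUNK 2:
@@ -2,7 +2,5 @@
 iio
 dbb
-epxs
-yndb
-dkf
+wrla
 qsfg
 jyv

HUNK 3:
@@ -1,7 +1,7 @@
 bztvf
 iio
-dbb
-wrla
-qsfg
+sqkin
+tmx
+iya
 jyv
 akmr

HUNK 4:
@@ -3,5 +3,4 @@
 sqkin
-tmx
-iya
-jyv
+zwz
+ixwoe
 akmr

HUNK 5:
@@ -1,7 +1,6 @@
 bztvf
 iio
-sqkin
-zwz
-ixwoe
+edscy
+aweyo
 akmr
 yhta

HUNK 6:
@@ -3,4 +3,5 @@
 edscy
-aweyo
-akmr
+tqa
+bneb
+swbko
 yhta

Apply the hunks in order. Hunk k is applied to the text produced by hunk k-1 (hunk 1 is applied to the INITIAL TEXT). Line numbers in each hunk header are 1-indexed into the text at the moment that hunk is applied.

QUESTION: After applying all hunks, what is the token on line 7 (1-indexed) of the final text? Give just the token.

Hunk 1: at line 2 remove [yply] add [dbb,epxs,yndb] -> 10 lines: bztvf iio dbb epxs yndb dkf qsfg jyv akmr yhta
Hunk 2: at line 2 remove [epxs,yndb,dkf] add [wrla] -> 8 lines: bztvf iio dbb wrla qsfg jyv akmr yhta
Hunk 3: at line 1 remove [dbb,wrla,qsfg] add [sqkin,tmx,iya] -> 8 lines: bztvf iio sqkin tmx iya jyv akmr yhta
Hunk 4: at line 3 remove [tmx,iya,jyv] add [zwz,ixwoe] -> 7 lines: bztvf iio sqkin zwz ixwoe akmr yhta
Hunk 5: at line 1 remove [sqkin,zwz,ixwoe] add [edscy,aweyo] -> 6 lines: bztvf iio edscy aweyo akmr yhta
Hunk 6: at line 3 remove [aweyo,akmr] add [tqa,bneb,swbko] -> 7 lines: bztvf iio edscy tqa bneb swbko yhta
Final line 7: yhta

Answer: yhta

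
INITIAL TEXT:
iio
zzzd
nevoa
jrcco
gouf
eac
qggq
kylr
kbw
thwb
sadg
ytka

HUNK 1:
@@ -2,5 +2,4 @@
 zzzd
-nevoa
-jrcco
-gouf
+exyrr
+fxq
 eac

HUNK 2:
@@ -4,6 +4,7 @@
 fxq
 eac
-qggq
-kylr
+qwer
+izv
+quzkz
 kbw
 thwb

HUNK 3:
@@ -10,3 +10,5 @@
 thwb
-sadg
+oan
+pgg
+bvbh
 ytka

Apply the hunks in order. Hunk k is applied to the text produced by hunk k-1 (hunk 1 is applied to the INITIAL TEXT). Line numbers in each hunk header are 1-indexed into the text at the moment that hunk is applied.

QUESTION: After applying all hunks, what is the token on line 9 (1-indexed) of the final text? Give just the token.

Hunk 1: at line 2 remove [nevoa,jrcco,gouf] add [exyrr,fxq] -> 11 lines: iio zzzd exyrr fxq eac qggq kylr kbw thwb sadg ytka
Hunk 2: at line 4 remove [qggq,kylr] add [qwer,izv,quzkz] -> 12 lines: iio zzzd exyrr fxq eac qwer izv quzkz kbw thwb sadg ytka
Hunk 3: at line 10 remove [sadg] add [oan,pgg,bvbh] -> 14 lines: iio zzzd exyrr fxq eac qwer izv quzkz kbw thwb oan pgg bvbh ytka
Final line 9: kbw

Answer: kbw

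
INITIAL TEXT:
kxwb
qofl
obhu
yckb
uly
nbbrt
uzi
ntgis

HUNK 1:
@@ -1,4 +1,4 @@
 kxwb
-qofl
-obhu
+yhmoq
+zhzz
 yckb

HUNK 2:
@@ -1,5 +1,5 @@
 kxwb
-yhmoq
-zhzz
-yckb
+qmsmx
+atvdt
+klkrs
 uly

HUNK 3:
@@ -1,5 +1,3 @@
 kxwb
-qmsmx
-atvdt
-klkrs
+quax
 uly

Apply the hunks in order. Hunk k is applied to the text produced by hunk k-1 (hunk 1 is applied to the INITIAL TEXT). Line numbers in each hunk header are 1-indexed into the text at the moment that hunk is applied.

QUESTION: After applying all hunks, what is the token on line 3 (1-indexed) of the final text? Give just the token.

Answer: uly

Derivation:
Hunk 1: at line 1 remove [qofl,obhu] add [yhmoq,zhzz] -> 8 lines: kxwb yhmoq zhzz yckb uly nbbrt uzi ntgis
Hunk 2: at line 1 remove [yhmoq,zhzz,yckb] add [qmsmx,atvdt,klkrs] -> 8 lines: kxwb qmsmx atvdt klkrs uly nbbrt uzi ntgis
Hunk 3: at line 1 remove [qmsmx,atvdt,klkrs] add [quax] -> 6 lines: kxwb quax uly nbbrt uzi ntgis
Final line 3: uly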